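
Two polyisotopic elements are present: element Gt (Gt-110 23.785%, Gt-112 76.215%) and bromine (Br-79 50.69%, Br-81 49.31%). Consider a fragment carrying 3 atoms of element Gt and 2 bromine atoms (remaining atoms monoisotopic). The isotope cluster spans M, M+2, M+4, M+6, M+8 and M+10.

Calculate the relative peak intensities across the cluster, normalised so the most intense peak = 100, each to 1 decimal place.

1.0 : 11.3 : 49.5 : 100.0 : 91.4 : 30.5

Element Gt pattern (n=3): 0.0134558 : 0.12935047 : 0.41448166 : 0.44271207
Bromine pattern (n=2): 0.25694761 : 0.49990478 : 0.24314761
Convolve the two distributions (both contribute in 2-u steps):
  M: 0.0134558×0.25694761 = 0.003457
  M+2: 0.0134558×0.49990478 + 0.12935047×0.25694761 = 0.039963
  M+4: 0.0134558×0.24314761 + 0.12935047×0.49990478 + 0.41448166×0.25694761 = 0.174435
  M+6: 0.12935047×0.24314761 + 0.41448166×0.49990478 + 0.44271207×0.25694761 = 0.352406
  M+8: 0.41448166×0.24314761 + 0.44271207×0.49990478 = 0.322094
  M+10: 0.44271207×0.24314761 = 0.107644
Scale to base peak (0.352406) = 100: 1.0 : 11.3 : 49.5 : 100.0 : 91.4 : 30.5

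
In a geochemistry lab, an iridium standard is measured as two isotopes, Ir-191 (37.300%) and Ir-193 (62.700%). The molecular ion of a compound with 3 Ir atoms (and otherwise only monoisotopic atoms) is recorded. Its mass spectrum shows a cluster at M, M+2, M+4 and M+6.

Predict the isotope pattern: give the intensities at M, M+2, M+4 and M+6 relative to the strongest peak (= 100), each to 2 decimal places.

The 3 Ir atoms are independent, so intensities follow the terms of (0.37300 + 0.62700)^3.
P(M) = 0.37300^3 = 0.051895
P(M+2) = 3 × 0.37300^2 × 0.62700^1 = 0.261702
P(M+4) = 3 × 0.37300^1 × 0.62700^2 = 0.439911
P(M+6) = 0.62700^3 = 0.246492
The M+4 peak is largest (0.439911); scaling to 100 gives 11.80 : 59.49 : 100.00 : 56.03.

11.80 : 59.49 : 100.00 : 56.03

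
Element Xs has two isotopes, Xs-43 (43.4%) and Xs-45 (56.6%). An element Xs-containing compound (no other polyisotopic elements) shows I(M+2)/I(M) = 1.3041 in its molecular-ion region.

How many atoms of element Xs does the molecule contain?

1

With n Xs atoms, P(M+2)/P(M) = C(n,1)·p^(n−1)q / p^n = n·q/p = n · 0.566/0.434.
n = 1.3041 × 0.434/0.566 = 1.00 ≈ 1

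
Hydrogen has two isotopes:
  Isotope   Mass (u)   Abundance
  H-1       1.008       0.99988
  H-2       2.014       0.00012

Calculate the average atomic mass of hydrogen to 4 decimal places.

The abundance-weighted mean is 0.99988 × 1.008 + 0.00012 × 2.014
= 1.00788 + 0.00024 = 1.00812 u

1.0081 u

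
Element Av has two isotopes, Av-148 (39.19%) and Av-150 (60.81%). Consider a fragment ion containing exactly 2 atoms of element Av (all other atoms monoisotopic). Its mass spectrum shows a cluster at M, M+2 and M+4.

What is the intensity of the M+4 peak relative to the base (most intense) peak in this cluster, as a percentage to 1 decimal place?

Binomial terms of (0.3919 + 0.6081)^2: M 0.1536, M+2 0.4766, M+4 0.3698 → M+2 is the base peak.
P(M+2) = C(2,1) × 0.3919^1 × 0.6081^1 = 2 × 0.3919 × 0.6081 = 0.476629 (base)
P(M+4) = C(2,2) × 0.3919^0 × 0.6081^2 = 1 × 1.0000 × 0.36978561 = 0.369786
Relative intensity = 0.369786 / 0.476629 × 100 = 77.6

77.6%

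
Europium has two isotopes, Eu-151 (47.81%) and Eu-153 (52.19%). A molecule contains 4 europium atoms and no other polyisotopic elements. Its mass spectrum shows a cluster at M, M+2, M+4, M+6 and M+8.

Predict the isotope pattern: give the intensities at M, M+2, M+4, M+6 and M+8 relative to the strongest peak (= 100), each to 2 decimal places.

The 4 Eu atoms are independent, so intensities follow the terms of (0.4781 + 0.5219)^4.
P(M) = 0.4781^4 = 0.052249
P(M+2) = 4 × 0.4781^3 × 0.5219^1 = 0.228141
P(M+4) = 6 × 0.4781^2 × 0.5219^2 = 0.373563
P(M+6) = 4 × 0.4781^1 × 0.5219^3 = 0.271857
P(M+8) = 0.5219^4 = 0.074191
The M+4 peak is largest (0.373563); scaling to 100 gives 13.99 : 61.07 : 100.00 : 72.77 : 19.86.

13.99 : 61.07 : 100.00 : 72.77 : 19.86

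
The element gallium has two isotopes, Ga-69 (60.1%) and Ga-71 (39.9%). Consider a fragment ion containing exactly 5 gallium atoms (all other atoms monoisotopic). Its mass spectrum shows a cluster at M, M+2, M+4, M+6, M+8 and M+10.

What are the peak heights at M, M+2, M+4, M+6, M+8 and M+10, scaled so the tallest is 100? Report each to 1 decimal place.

22.7 : 75.3 : 100.0 : 66.4 : 22.0 : 2.9

Each Ga atom is independently Ga-69 (p = 0.601) or Ga-71 (q = 0.399); the cluster is the binomial expansion (p + q)^5.
P(M) = 0.601^5 = 0.078410
P(M+2) = 5 × 0.601^4 × 0.399^1 = 0.260280
P(M+4) = 10 × 0.601^3 × 0.399^2 = 0.345596
P(M+6) = 10 × 0.601^2 × 0.399^3 = 0.229439
P(M+8) = 5 × 0.601^1 × 0.399^4 = 0.076162
P(M+10) = 0.399^5 = 0.010113
The M+4 peak is largest (0.345596); scaling to 100 gives 22.7 : 75.3 : 100.0 : 66.4 : 22.0 : 2.9.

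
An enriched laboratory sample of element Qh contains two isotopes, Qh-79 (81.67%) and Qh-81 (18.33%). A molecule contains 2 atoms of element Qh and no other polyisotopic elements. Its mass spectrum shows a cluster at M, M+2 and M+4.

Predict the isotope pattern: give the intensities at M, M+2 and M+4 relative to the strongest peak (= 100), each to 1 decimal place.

100.0 : 44.9 : 5.0

Expanding (0.8167 + 0.1833)^2:
P(M) = 0.8167^2 = 0.666999
P(M+2) = 2 × 0.8167^1 × 0.1833^1 = 0.299402
P(M+4) = 0.1833^2 = 0.033599
The M peak is largest (0.666999); scaling to 100 gives 100.0 : 44.9 : 5.0.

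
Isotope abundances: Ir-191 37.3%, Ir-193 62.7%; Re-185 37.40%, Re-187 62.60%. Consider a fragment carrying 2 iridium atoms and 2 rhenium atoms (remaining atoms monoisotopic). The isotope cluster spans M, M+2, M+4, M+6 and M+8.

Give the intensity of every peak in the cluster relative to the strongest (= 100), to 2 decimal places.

5.30 : 35.54 : 89.43 : 100.00 : 41.93

Iridium pattern (n=2): 0.139129 : 0.467742 : 0.393129
Rhenium pattern (n=2): 0.139876 : 0.468248 : 0.391876
Convolve the two distributions (both contribute in 2-u steps):
  M: 0.139129×0.139876 = 0.019461
  M+2: 0.139129×0.468248 + 0.467742×0.139876 = 0.130573
  M+4: 0.139129×0.391876 + 0.467742×0.468248 + 0.393129×0.139876 = 0.328530
  M+6: 0.467742×0.391876 + 0.393129×0.468248 = 0.367379
  M+8: 0.393129×0.391876 = 0.154058
Scale to base peak (0.367379) = 100: 5.30 : 35.54 : 89.43 : 100.00 : 41.93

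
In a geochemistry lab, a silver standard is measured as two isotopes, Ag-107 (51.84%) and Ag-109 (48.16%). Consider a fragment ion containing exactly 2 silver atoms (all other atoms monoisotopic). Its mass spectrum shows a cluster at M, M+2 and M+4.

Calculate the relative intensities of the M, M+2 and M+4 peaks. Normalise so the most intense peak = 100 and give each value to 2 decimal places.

53.82 : 100.00 : 46.45

Expanding (0.5184 + 0.4816)^2:
P(M) = 0.5184^2 = 0.268739
P(M+2) = 2 × 0.5184^1 × 0.4816^1 = 0.499323
P(M+4) = 0.4816^2 = 0.231939
The M+2 peak is largest (0.499323); scaling to 100 gives 53.82 : 100.00 : 46.45.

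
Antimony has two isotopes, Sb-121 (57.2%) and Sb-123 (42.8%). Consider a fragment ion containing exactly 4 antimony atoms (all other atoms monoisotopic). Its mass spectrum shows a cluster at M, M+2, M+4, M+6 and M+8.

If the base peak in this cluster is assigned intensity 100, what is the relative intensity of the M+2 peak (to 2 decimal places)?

Term probabilities: M 0.1070, M+2 0.3204, M+4 0.3596, M+6 0.1794, M+8 0.0336. Base peak = M+4.
P(M+4) = C(4,2) × 0.572^2 × 0.428^2 = 6 × 0.327184 × 0.183184 = 0.359609 (base)
P(M+2) = C(4,1) × 0.572^3 × 0.428^1 = 4 × 0.18714925 × 0.4280 = 0.320400
Relative intensity = 0.320400 / 0.359609 × 100 = 89.10

89.10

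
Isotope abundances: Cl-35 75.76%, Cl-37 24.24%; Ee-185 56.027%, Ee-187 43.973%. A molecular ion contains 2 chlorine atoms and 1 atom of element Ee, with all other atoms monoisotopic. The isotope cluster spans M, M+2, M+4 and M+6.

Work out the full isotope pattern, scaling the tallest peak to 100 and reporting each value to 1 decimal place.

Chlorine pattern (n=2): 0.57395776 : 0.36728448 : 0.05875776
Element Ee pattern (n=1): 0.56027 : 0.43973
Convolve the two distributions (both contribute in 2-u steps):
  M: 0.57395776×0.56027 = 0.321571
  M+2: 0.57395776×0.43973 + 0.36728448×0.56027 = 0.458165
  M+4: 0.36728448×0.43973 + 0.05875776×0.56027 = 0.194426
  M+6: 0.05875776×0.43973 = 0.025838
Scale to base peak (0.458165) = 100: 70.2 : 100.0 : 42.4 : 5.6

70.2 : 100.0 : 42.4 : 5.6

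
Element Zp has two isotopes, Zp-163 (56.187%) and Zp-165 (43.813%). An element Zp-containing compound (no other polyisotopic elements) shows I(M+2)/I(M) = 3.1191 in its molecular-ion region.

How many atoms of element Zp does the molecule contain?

4

The M+2/M ratio from n Zp atoms is n · q/p = n · 0.43813/0.56187.
n = 3.1191 × 0.56187/0.43813 = 4.00 ≈ 4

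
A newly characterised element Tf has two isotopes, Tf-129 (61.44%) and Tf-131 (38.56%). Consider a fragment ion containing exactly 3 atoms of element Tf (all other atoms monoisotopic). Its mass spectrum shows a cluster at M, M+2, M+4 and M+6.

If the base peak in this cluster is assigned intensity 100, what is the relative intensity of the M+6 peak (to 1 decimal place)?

13.1

Term probabilities: M 0.2319, M+2 0.4367, M+4 0.2741, M+6 0.0573. Base peak = M+2.
P(M+2) = C(3,1) × 0.6144^2 × 0.3856^1 = 3 × 0.37748736 × 0.3856 = 0.436677 (base)
P(M+6) = C(3,3) × 0.6144^0 × 0.3856^3 = 1 × 1.0000 × 0.05733385 = 0.057334
Relative intensity = 0.057334 / 0.436677 × 100 = 13.1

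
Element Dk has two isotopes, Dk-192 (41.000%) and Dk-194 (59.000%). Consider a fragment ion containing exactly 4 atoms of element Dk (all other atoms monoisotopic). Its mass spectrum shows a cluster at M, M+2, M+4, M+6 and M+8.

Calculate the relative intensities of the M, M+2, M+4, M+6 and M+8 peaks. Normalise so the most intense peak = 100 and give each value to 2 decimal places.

The 4 Dk atoms are independent, so intensities follow the terms of (0.41000 + 0.59000)^4.
P(M) = 0.41000^4 = 0.028258
P(M+2) = 4 × 0.41000^3 × 0.59000^1 = 0.162654
P(M+4) = 6 × 0.41000^2 × 0.59000^2 = 0.351094
P(M+6) = 4 × 0.41000^1 × 0.59000^3 = 0.336822
P(M+8) = 0.59000^4 = 0.121174
The M+4 peak is largest (0.351094); scaling to 100 gives 8.05 : 46.33 : 100.00 : 95.93 : 34.51.

8.05 : 46.33 : 100.00 : 95.93 : 34.51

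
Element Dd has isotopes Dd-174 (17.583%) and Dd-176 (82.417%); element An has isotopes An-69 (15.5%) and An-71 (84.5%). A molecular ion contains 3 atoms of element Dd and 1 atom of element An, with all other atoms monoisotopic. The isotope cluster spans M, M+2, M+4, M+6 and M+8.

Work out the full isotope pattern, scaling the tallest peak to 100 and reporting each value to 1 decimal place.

0.2 : 3.5 : 25.4 : 82.3 : 100.0

Element Dd pattern (n=3): 0.00543599 : 0.07644059 : 0.35830085 : 0.55982257
Element An pattern (n=1): 0.1550 : 0.8450
Convolve the two distributions (both contribute in 2-u steps):
  M: 0.00543599×0.1550 = 0.000843
  M+2: 0.00543599×0.8450 + 0.07644059×0.1550 = 0.016442
  M+4: 0.07644059×0.8450 + 0.35830085×0.1550 = 0.120129
  M+6: 0.35830085×0.8450 + 0.55982257×0.1550 = 0.389537
  M+8: 0.55982257×0.8450 = 0.473050
Scale to base peak (0.473050) = 100: 0.2 : 3.5 : 25.4 : 82.3 : 100.0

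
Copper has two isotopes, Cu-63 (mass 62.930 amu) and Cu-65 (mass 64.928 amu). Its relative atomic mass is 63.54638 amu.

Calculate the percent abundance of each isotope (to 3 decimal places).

Cu-63: 69.150%, Cu-65: 30.850%

With x = fraction of Cu-63 (so Cu-65 is 1 − x):
62.930·x + 64.928·(1 − x) = 63.54638
(62.930 − 64.928)·x = 63.54638 − 64.928
x = -1.38162 / -1.998 = 0.69150 → 69.150% Cu-63, 30.850% Cu-65.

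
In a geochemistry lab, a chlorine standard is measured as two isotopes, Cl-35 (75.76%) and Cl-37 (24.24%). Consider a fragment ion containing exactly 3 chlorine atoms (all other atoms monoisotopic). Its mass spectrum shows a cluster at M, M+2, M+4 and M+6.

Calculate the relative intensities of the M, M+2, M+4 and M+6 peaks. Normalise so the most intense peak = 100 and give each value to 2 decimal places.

Expanding (0.7576 + 0.2424)^3:
P(M) = 0.7576^3 = 0.434830
P(M+2) = 3 × 0.7576^2 × 0.2424^1 = 0.417382
P(M+4) = 3 × 0.7576^1 × 0.2424^2 = 0.133545
P(M+6) = 0.2424^3 = 0.014243
The M peak is largest (0.434830); scaling to 100 gives 100.00 : 95.99 : 30.71 : 3.28.

100.00 : 95.99 : 30.71 : 3.28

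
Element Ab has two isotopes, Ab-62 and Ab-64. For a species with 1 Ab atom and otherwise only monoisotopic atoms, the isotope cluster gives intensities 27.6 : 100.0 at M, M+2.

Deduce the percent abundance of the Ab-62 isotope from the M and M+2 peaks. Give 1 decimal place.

Let p = fractional abundance of Ab-62. I(M+2)/I(M) = [C(1,1)·p^0·(1−p)] / p^1 = 1·(1−p)/p = 100.0/27.6 = 3.6232
(1−p)/p = 3.6232/1 = 3.6232  ⇒  p = 1/(1 + 3.6232) = 0.2163
Ab-62: 21.6%, Ab-64: 78.4%.

21.6%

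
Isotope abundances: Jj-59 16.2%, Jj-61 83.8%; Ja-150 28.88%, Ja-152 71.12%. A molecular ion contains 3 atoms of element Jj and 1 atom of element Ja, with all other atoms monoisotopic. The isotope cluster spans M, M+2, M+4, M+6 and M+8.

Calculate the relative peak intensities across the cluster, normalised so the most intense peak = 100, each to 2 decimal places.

0.29 : 5.28 : 34.76 : 98.60 : 100.00

Element Jj pattern (n=3): 0.00425153 : 0.06597742 : 0.34129058 : 0.58848047
Element Ja pattern (n=1): 0.2888 : 0.7112
Convolve the two distributions (both contribute in 2-u steps):
  M: 0.00425153×0.2888 = 0.001228
  M+2: 0.00425153×0.7112 + 0.06597742×0.2888 = 0.022078
  M+4: 0.06597742×0.7112 + 0.34129058×0.2888 = 0.145488
  M+6: 0.34129058×0.7112 + 0.58848047×0.2888 = 0.412679
  M+8: 0.58848047×0.7112 = 0.418527
Scale to base peak (0.418527) = 100: 0.29 : 5.28 : 34.76 : 98.60 : 100.00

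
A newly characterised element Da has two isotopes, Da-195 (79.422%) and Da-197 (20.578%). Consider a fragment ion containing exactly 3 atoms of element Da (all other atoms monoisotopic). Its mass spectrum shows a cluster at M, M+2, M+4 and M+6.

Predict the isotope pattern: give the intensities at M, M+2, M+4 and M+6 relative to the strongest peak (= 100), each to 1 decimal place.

100.0 : 77.7 : 20.1 : 1.7

Each Da atom is independently Da-195 (p = 0.79422) or Da-197 (q = 0.20578); the cluster is the binomial expansion (p + q)^3.
P(M) = 0.79422^3 = 0.500982
P(M+2) = 3 × 0.79422^2 × 0.20578^1 = 0.389409
P(M+4) = 3 × 0.79422^1 × 0.20578^2 = 0.100895
P(M+6) = 0.20578^3 = 0.008714
The M peak is largest (0.500982); scaling to 100 gives 100.0 : 77.7 : 20.1 : 1.7.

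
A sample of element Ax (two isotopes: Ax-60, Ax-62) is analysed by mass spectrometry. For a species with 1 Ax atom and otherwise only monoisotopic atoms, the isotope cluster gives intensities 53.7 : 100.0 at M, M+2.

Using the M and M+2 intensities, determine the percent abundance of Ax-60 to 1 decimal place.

34.9%

Let p = fractional abundance of Ax-60. I(M+2)/I(M) = [C(1,1)·p^0·(1−p)] / p^1 = 1·(1−p)/p = 100.0/53.7 = 1.8622
(1−p)/p = 1.8622/1 = 1.8622  ⇒  p = 1/(1 + 1.8622) = 0.3494
Ax-60: 34.9%, Ax-62: 65.1%.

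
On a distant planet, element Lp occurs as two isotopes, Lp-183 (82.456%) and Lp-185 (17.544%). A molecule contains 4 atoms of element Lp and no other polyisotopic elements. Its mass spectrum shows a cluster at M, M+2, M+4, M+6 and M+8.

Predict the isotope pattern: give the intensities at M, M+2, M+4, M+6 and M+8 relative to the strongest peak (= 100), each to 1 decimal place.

The 4 Lp atoms are independent, so intensities follow the terms of (0.82456 + 0.17544)^4.
P(M) = 0.82456^4 = 0.462263
P(M+2) = 4 × 0.82456^3 × 0.17544^1 = 0.393419
P(M+4) = 6 × 0.82456^2 × 0.17544^2 = 0.125560
P(M+6) = 4 × 0.82456^1 × 0.17544^3 = 0.017810
P(M+8) = 0.17544^4 = 0.000947
The M peak is largest (0.462263); scaling to 100 gives 100.0 : 85.1 : 27.2 : 3.9 : 0.2.

100.0 : 85.1 : 27.2 : 3.9 : 0.2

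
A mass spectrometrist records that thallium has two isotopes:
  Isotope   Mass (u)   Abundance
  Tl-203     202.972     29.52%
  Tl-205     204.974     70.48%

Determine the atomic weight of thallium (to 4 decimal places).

204.3830 u

The abundance-weighted mean is 0.2952 × 202.972 + 0.7048 × 204.974
= 59.91733 + 144.46568 = 204.38301 u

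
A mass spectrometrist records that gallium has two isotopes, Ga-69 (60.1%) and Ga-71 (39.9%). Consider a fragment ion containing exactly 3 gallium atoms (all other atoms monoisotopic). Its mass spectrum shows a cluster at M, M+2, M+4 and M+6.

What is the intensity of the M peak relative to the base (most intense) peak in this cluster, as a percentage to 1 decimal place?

50.2%

(0.601 + 0.399)^3 gives M 0.2171, M+2 0.4324, M+4 0.2870, M+6 0.0635; the largest is M+2.
P(M+2) = C(3,1) × 0.601^2 × 0.399^1 = 3 × 0.361201 × 0.3990 = 0.432358 (base)
P(M) = C(3,0) × 0.601^3 × 0.399^0 = 1 × 0.2170818 × 1.0000 = 0.217082
Relative intensity = 0.217082 / 0.432358 × 100 = 50.2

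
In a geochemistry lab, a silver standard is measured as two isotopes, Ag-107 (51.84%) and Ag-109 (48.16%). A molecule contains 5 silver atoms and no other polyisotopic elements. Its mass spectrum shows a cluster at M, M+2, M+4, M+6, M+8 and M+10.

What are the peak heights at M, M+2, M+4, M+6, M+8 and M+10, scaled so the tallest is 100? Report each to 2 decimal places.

The 5 Ag atoms are independent, so intensities follow the terms of (0.5184 + 0.4816)^5.
P(M) = 0.5184^5 = 0.037439
P(M+2) = 5 × 0.5184^4 × 0.4816^1 = 0.173907
P(M+4) = 10 × 0.5184^3 × 0.4816^2 = 0.323123
P(M+6) = 10 × 0.5184^2 × 0.4816^3 = 0.300185
P(M+8) = 5 × 0.5184^1 × 0.4816^4 = 0.139438
P(M+10) = 0.4816^5 = 0.025908
The M+4 peak is largest (0.323123); scaling to 100 gives 11.59 : 53.82 : 100.00 : 92.90 : 43.15 : 8.02.

11.59 : 53.82 : 100.00 : 92.90 : 43.15 : 8.02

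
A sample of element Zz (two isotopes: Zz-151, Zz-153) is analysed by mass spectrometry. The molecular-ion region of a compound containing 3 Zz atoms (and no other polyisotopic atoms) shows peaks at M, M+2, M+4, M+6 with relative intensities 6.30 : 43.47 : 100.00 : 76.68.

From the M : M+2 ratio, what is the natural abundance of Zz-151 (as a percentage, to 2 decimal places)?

30.30%

Let p = fractional abundance of Zz-151. I(M+2)/I(M) = [C(3,1)·p^2·(1−p)] / p^3 = 3·(1−p)/p = 43.47/6.30 = 6.9000
(1−p)/p = 6.9000/3 = 2.3000  ⇒  p = 1/(1 + 2.3000) = 0.3030
Zz-151: 30.30%, Zz-153: 69.70%.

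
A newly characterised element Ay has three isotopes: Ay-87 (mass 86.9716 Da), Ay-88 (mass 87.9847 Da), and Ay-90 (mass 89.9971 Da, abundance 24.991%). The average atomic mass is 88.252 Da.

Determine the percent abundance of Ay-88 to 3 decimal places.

51.752%

The remaining 75.009% is split between Ay-87 (fraction x) and Ay-88 (fraction 0.75009 − x).
Substituting: 86.9716x + 87.9847(0.75009 − x) = 65.760824739
(86.9716 − 87.9847)x = -0.235618884  ⇒  x = 0.23257, y = 0.51752
Ay-87: 23.257%, Ay-88: 51.752%.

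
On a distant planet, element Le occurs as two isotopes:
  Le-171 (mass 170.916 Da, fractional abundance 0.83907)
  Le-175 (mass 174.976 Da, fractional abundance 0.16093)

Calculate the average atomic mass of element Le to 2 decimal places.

Ar = Σ fᵢ·mᵢ = 0.83907 × 170.916 + 0.16093 × 174.976
= 143.4105 + 28.1589 = 171.5694 Da

171.57 Da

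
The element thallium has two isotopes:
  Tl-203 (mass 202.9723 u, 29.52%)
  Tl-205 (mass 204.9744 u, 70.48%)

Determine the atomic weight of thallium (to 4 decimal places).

Average mass = Σ (abundance × isotope mass) = 0.2952 × 202.9723 + 0.7048 × 204.9744
= 59.91742 + 144.46596 = 204.38338 u

204.3834 u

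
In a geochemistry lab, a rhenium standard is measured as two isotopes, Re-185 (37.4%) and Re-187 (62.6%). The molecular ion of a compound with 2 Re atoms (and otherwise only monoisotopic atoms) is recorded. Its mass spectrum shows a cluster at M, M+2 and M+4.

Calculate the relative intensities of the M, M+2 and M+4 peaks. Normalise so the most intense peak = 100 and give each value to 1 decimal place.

29.9 : 100.0 : 83.7

Each Re atom is independently Re-185 (p = 0.374) or Re-187 (q = 0.626); the cluster is the binomial expansion (p + q)^2.
P(M) = 0.374^2 = 0.139876
P(M+2) = 2 × 0.374^1 × 0.626^1 = 0.468248
P(M+4) = 0.626^2 = 0.391876
The M+2 peak is largest (0.468248); scaling to 100 gives 29.9 : 100.0 : 83.7.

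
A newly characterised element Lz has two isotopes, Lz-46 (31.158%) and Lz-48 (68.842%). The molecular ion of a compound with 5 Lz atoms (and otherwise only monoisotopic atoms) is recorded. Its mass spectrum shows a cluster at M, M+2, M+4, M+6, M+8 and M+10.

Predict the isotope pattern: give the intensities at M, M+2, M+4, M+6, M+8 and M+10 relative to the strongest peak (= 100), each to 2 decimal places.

0.84 : 9.27 : 40.97 : 90.52 : 100.00 : 44.19

Each Lz atom is independently Lz-46 (p = 0.31158) or Lz-48 (q = 0.68842); the cluster is the binomial expansion (p + q)^5.
P(M) = 0.31158^5 = 0.002937
P(M+2) = 5 × 0.31158^4 × 0.68842^1 = 0.032442
P(M+4) = 10 × 0.31158^3 × 0.68842^2 = 0.143356
P(M+6) = 10 × 0.31158^2 × 0.68842^3 = 0.316738
P(M+8) = 5 × 0.31158^1 × 0.68842^4 = 0.349908
P(M+10) = 0.68842^5 = 0.154621
The M+8 peak is largest (0.349908); scaling to 100 gives 0.84 : 9.27 : 40.97 : 90.52 : 100.00 : 44.19.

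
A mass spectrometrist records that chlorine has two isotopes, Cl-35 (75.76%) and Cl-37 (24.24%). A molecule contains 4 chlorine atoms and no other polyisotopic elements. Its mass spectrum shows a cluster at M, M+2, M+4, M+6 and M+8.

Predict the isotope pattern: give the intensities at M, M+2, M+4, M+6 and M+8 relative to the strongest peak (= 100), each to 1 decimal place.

78.1 : 100.0 : 48.0 : 10.2 : 0.8

Each Cl atom is independently Cl-35 (p = 0.7576) or Cl-37 (q = 0.2424); the cluster is the binomial expansion (p + q)^4.
P(M) = 0.7576^4 = 0.329428
P(M+2) = 4 × 0.7576^3 × 0.2424^1 = 0.421612
P(M+4) = 6 × 0.7576^2 × 0.2424^2 = 0.202347
P(M+6) = 4 × 0.7576^1 × 0.2424^3 = 0.043162
P(M+8) = 0.2424^4 = 0.003452
The M+2 peak is largest (0.421612); scaling to 100 gives 78.1 : 100.0 : 48.0 : 10.2 : 0.8.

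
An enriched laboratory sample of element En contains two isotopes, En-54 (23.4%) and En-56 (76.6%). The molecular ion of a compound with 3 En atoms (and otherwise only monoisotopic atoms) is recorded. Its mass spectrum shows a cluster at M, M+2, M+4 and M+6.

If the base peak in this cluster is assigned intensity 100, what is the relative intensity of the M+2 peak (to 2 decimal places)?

(0.234 + 0.766)^3 gives M 0.0128, M+2 0.1258, M+4 0.4119, M+6 0.4495; the largest is M+6.
P(M+6) = C(3,3) × 0.234^0 × 0.766^3 = 1 × 1.0000 × 0.4494551 = 0.449455 (base)
P(M+2) = C(3,1) × 0.234^2 × 0.766^1 = 3 × 0.054756 × 0.7660 = 0.125829
Relative intensity = 0.125829 / 0.449455 × 100 = 28.00

28.00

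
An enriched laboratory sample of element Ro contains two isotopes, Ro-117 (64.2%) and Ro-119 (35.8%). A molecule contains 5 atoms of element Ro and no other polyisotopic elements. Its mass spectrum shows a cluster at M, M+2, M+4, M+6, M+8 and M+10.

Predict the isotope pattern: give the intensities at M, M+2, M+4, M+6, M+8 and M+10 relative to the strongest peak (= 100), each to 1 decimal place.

Each Ro atom is independently Ro-117 (p = 0.642) or Ro-119 (q = 0.358); the cluster is the binomial expansion (p + q)^5.
P(M) = 0.642^5 = 0.109062
P(M+2) = 5 × 0.642^4 × 0.358^1 = 0.304084
P(M+4) = 10 × 0.642^3 × 0.358^2 = 0.339134
P(M+6) = 10 × 0.642^2 × 0.358^3 = 0.189112
P(M+8) = 5 × 0.642^1 × 0.358^4 = 0.052727
P(M+10) = 0.358^5 = 0.005881
The M+4 peak is largest (0.339134); scaling to 100 gives 32.2 : 89.7 : 100.0 : 55.8 : 15.5 : 1.7.

32.2 : 89.7 : 100.0 : 55.8 : 15.5 : 1.7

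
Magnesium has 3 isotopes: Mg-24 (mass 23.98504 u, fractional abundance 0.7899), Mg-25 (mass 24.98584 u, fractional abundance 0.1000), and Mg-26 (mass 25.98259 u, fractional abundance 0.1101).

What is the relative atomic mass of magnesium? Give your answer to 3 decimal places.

24.305 u

The abundance-weighted mean is 0.7899 × 23.98504 + 0.1000 × 24.98584 + 0.1101 × 25.98259
= 18.945783 + 2.498584 + 2.860683 = 24.305050 u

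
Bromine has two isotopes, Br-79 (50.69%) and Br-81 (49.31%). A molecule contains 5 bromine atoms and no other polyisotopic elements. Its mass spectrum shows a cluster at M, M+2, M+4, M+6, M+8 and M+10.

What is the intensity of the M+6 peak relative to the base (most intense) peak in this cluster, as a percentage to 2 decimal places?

97.28%

(0.5069 + 0.4931)^5 gives M 0.0335, M+2 0.1628, M+4 0.3167, M+6 0.3081, M+8 0.1498, M+10 0.0292; the largest is M+4.
P(M+4) = C(5,2) × 0.5069^3 × 0.4931^2 = 10 × 0.13024674 × 0.24314761 = 0.316692 (base)
P(M+6) = C(5,3) × 0.5069^2 × 0.4931^3 = 10 × 0.25694761 × 0.11989609 = 0.308070
Relative intensity = 0.308070 / 0.316692 × 100 = 97.28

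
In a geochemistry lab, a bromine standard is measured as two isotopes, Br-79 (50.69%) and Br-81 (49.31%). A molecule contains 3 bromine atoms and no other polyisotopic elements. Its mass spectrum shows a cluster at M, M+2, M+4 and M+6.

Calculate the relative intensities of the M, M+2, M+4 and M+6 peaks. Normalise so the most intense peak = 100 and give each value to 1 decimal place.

34.3 : 100.0 : 97.3 : 31.5

The 3 Br atoms are independent, so intensities follow the terms of (0.5069 + 0.4931)^3.
P(M) = 0.5069^3 = 0.130247
P(M+2) = 3 × 0.5069^2 × 0.4931^1 = 0.380103
P(M+4) = 3 × 0.5069^1 × 0.4931^2 = 0.369755
P(M+6) = 0.4931^3 = 0.119896
The M+2 peak is largest (0.380103); scaling to 100 gives 34.3 : 100.0 : 97.3 : 31.5.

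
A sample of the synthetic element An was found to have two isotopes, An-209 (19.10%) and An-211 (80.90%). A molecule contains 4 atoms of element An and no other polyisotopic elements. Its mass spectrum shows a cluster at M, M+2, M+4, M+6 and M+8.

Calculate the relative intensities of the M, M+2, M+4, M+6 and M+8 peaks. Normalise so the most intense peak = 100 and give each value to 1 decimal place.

0.3 : 5.3 : 33.4 : 94.4 : 100.0

Expanding (0.1910 + 0.8090)^4:
P(M) = 0.1910^4 = 0.001331
P(M+2) = 4 × 0.1910^3 × 0.8090^1 = 0.022548
P(M+4) = 6 × 0.1910^2 × 0.8090^2 = 0.143257
P(M+6) = 4 × 0.1910^1 × 0.8090^3 = 0.404519
P(M+8) = 0.8090^4 = 0.428345
The M+8 peak is largest (0.428345); scaling to 100 gives 0.3 : 5.3 : 33.4 : 94.4 : 100.0.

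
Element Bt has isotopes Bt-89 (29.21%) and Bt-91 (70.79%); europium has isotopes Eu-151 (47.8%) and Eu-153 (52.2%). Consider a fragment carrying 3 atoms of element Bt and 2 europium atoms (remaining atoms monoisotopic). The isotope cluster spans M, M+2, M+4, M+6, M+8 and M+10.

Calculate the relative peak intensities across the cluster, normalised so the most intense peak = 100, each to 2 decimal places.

1.63 : 15.40 : 56.51 : 100.00 : 84.87 : 27.65

Element Bt pattern (n=3): 0.02492268 : 0.1811992 : 0.43913357 : 0.35474455
Europium pattern (n=2): 0.228484 : 0.499032 : 0.272484
Convolve the two distributions (both contribute in 2-u steps):
  M: 0.02492268×0.228484 = 0.005694
  M+2: 0.02492268×0.499032 + 0.1811992×0.228484 = 0.053838
  M+4: 0.02492268×0.272484 + 0.1811992×0.499032 + 0.43913357×0.228484 = 0.197550
  M+6: 0.1811992×0.272484 + 0.43913357×0.499032 + 0.35474455×0.228484 = 0.349569
  M+8: 0.43913357×0.272484 + 0.35474455×0.499032 = 0.296686
  M+10: 0.35474455×0.272484 = 0.096662
Scale to base peak (0.349569) = 100: 1.63 : 15.40 : 56.51 : 100.00 : 84.87 : 27.65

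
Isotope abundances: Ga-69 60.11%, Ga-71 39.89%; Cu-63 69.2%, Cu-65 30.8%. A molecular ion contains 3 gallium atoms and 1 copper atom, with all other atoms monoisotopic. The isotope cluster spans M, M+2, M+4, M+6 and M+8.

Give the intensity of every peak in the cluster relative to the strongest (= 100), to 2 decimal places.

Gallium pattern (n=3): 0.21719018 : 0.43239309 : 0.28694328 : 0.06347345
Copper pattern (n=1): 0.6920 : 0.3080
Convolve the two distributions (both contribute in 2-u steps):
  M: 0.21719018×0.6920 = 0.150296
  M+2: 0.21719018×0.3080 + 0.43239309×0.6920 = 0.366111
  M+4: 0.43239309×0.3080 + 0.28694328×0.6920 = 0.331742
  M+6: 0.28694328×0.3080 + 0.06347345×0.6920 = 0.132302
  M+8: 0.06347345×0.3080 = 0.019550
Scale to base peak (0.366111) = 100: 41.05 : 100.00 : 90.61 : 36.14 : 5.34

41.05 : 100.00 : 90.61 : 36.14 : 5.34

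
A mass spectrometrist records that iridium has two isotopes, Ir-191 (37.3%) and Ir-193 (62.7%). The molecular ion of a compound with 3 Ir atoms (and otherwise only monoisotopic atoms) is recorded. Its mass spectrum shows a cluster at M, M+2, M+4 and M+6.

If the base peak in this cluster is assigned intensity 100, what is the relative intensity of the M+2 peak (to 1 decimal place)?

59.5

Term probabilities: M 0.0519, M+2 0.2617, M+4 0.4399, M+6 0.2465. Base peak = M+4.
P(M+4) = C(3,2) × 0.373^1 × 0.627^2 = 3 × 0.3730 × 0.393129 = 0.439911 (base)
P(M+2) = C(3,1) × 0.373^2 × 0.627^1 = 3 × 0.139129 × 0.6270 = 0.261702
Relative intensity = 0.261702 / 0.439911 × 100 = 59.5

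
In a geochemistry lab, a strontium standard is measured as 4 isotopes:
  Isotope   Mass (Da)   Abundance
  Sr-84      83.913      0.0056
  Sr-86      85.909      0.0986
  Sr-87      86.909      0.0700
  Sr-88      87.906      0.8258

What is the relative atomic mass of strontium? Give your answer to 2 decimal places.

87.62 Da

The abundance-weighted mean is 0.0056 × 83.913 + 0.0986 × 85.909 + 0.0700 × 86.909 + 0.8258 × 87.906
= 0.4699 + 8.4706 + 6.0836 + 72.5928 = 87.6169 Da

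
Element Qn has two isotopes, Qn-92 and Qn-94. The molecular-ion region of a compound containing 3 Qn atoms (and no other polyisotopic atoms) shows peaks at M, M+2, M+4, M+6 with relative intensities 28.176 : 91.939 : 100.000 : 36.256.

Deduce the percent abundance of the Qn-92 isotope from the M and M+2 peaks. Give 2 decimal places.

47.90%

Let p = fractional abundance of Qn-92. I(M+2)/I(M) = [C(3,1)·p^2·(1−p)] / p^3 = 3·(1−p)/p = 91.939/28.176 = 3.2630
(1−p)/p = 3.2630/3 = 1.0877  ⇒  p = 1/(1 + 1.0877) = 0.4790
Qn-92: 47.90%, Qn-94: 52.10%.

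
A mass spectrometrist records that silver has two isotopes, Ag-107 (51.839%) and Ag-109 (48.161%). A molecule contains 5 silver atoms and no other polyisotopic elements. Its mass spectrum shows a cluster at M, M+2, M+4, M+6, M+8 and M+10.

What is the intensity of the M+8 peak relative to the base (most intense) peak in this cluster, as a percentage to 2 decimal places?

43.16%

Binomial terms of (0.51839 + 0.48161)^5: M 0.0374, M+2 0.1739, M+4 0.3231, M+6 0.3002, M+8 0.1394, M+10 0.0259 → M+4 is the base peak.
P(M+4) = C(5,2) × 0.51839^3 × 0.48161^2 = 10 × 0.13930601 × 0.23194819 = 0.323118 (base)
P(M+8) = C(5,4) × 0.51839^1 × 0.48161^4 = 5 × 0.51839 × 0.05379996 = 0.139447
Relative intensity = 0.139447 / 0.323118 × 100 = 43.16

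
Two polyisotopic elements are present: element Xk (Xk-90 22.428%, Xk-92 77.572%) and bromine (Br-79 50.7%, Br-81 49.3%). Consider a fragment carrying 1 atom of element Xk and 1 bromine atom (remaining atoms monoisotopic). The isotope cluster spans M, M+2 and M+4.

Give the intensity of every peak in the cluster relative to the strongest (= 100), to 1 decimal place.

22.6 : 100.0 : 75.9

Element Xk pattern (n=1): 0.22428 : 0.77572
Bromine pattern (n=1): 0.5070 : 0.4930
Convolve the two distributions (both contribute in 2-u steps):
  M: 0.22428×0.5070 = 0.113710
  M+2: 0.22428×0.4930 + 0.77572×0.5070 = 0.503860
  M+4: 0.77572×0.4930 = 0.382430
Scale to base peak (0.503860) = 100: 22.6 : 100.0 : 75.9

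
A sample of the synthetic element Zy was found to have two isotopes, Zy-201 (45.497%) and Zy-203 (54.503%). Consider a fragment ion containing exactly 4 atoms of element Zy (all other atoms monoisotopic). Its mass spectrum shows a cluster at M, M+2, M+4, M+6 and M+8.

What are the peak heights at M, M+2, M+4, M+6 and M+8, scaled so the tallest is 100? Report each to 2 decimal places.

11.61 : 55.65 : 100.00 : 79.86 : 23.92

Each Zy atom is independently Zy-201 (p = 0.45497) or Zy-203 (q = 0.54503); the cluster is the binomial expansion (p + q)^4.
P(M) = 0.45497^4 = 0.042848
P(M+2) = 4 × 0.45497^3 × 0.54503^1 = 0.205319
P(M+4) = 6 × 0.45497^2 × 0.54503^2 = 0.368942
P(M+6) = 4 × 0.45497^1 × 0.54503^3 = 0.294648
P(M+8) = 0.54503^4 = 0.088243
The M+4 peak is largest (0.368942); scaling to 100 gives 11.61 : 55.65 : 100.00 : 79.86 : 23.92.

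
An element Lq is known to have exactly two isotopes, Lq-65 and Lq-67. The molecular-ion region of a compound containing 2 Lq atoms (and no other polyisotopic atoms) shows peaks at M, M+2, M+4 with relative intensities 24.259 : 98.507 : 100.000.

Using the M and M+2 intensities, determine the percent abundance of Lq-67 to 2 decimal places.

67.00%

Write p for the Lq-65 fraction. I(M+2)/I(M) = [C(2,1)·p^1·(1−p)] / p^2 = 2·(1−p)/p = 98.507/24.259 = 4.0606
(1−p)/p = 4.0606/2 = 2.0303  ⇒  p = 1/(1 + 2.0303) = 0.3300
Lq-65: 33.00%, Lq-67: 67.00%.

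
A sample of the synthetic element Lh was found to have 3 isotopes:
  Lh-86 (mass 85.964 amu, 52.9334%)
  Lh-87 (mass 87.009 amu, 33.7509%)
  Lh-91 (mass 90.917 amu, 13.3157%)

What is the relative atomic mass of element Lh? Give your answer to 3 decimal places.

Ar = Σ fᵢ·mᵢ = 0.529334 × 85.964 + 0.337509 × 87.009 + 0.133157 × 90.917
= 45.5037 + 29.3663 + 12.1062 = 86.9762 amu

86.976 amu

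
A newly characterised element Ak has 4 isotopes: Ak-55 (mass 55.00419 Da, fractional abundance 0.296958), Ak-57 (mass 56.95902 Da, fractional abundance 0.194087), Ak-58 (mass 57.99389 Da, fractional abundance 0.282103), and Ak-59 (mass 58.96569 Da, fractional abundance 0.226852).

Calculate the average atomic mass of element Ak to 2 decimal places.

The abundance-weighted mean is 0.296958 × 55.00419 + 0.194087 × 56.95902 + 0.282103 × 57.99389 + 0.226852 × 58.96569
= 16.333934 + 11.055005 + 16.360250 + 13.376485 = 57.125674 Da

57.13 Da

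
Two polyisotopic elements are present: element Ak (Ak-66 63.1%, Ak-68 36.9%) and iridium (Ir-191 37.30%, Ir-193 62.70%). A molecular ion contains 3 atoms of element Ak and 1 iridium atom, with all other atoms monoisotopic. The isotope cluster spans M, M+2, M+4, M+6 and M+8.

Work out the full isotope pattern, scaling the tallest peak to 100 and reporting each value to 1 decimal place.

25.2 : 86.4 : 100.0 : 48.4 : 8.5

Element Ak pattern (n=3): 0.25123959 : 0.44076423 : 0.25775277 : 0.05024341
Iridium pattern (n=1): 0.3730 : 0.6270
Convolve the two distributions (both contribute in 2-u steps):
  M: 0.25123959×0.3730 = 0.093712
  M+2: 0.25123959×0.6270 + 0.44076423×0.3730 = 0.321932
  M+4: 0.44076423×0.6270 + 0.25775277×0.3730 = 0.372501
  M+6: 0.25775277×0.6270 + 0.05024341×0.3730 = 0.180352
  M+8: 0.05024341×0.6270 = 0.031503
Scale to base peak (0.372501) = 100: 25.2 : 86.4 : 100.0 : 48.4 : 8.5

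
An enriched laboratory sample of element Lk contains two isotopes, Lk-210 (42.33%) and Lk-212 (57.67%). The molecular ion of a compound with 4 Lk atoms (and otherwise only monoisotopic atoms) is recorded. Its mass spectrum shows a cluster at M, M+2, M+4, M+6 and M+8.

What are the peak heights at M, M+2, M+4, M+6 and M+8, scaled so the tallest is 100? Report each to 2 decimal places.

8.98 : 48.93 : 100.00 : 90.83 : 30.94

The 4 Lk atoms are independent, so intensities follow the terms of (0.4233 + 0.5767)^4.
P(M) = 0.4233^4 = 0.032107
P(M+2) = 4 × 0.4233^3 × 0.5767^1 = 0.174966
P(M+4) = 6 × 0.4233^2 × 0.5767^2 = 0.357559
P(M+6) = 4 × 0.4233^1 × 0.5767^3 = 0.324757
P(M+8) = 0.5767^4 = 0.110611
The M+4 peak is largest (0.357559); scaling to 100 gives 8.98 : 48.93 : 100.00 : 90.83 : 30.94.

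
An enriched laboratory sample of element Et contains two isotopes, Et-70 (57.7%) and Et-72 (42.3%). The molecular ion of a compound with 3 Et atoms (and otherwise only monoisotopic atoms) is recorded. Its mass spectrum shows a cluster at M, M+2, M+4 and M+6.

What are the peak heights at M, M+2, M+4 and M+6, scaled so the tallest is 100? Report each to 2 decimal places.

45.47 : 100.00 : 73.31 : 17.91

The 3 Et atoms are independent, so intensities follow the terms of (0.577 + 0.423)^3.
P(M) = 0.577^3 = 0.192100
P(M+2) = 3 × 0.577^2 × 0.423^1 = 0.422487
P(M+4) = 3 × 0.577^1 × 0.423^2 = 0.309726
P(M+6) = 0.423^3 = 0.075687
The M+2 peak is largest (0.422487); scaling to 100 gives 45.47 : 100.00 : 73.31 : 17.91.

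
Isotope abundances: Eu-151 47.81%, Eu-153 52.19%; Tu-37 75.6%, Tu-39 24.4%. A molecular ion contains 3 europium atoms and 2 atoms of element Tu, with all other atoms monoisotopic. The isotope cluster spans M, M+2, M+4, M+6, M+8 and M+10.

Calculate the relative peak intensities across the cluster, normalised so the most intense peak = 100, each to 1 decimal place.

Europium pattern (n=3): 0.10928391 : 0.3578871 : 0.39067407 : 0.14215492
Element Tu pattern (n=2): 0.571536 : 0.368928 : 0.059536
Convolve the two distributions (both contribute in 2-u steps):
  M: 0.10928391×0.571536 = 0.062460
  M+2: 0.10928391×0.368928 + 0.3578871×0.571536 = 0.244863
  M+4: 0.10928391×0.059536 + 0.3578871×0.368928 + 0.39067407×0.571536 = 0.361825
  M+6: 0.3578871×0.059536 + 0.39067407×0.368928 + 0.14215492×0.571536 = 0.246684
  M+8: 0.39067407×0.059536 + 0.14215492×0.368928 = 0.075704
  M+10: 0.14215492×0.059536 = 0.008463
Scale to base peak (0.361825) = 100: 17.3 : 67.7 : 100.0 : 68.2 : 20.9 : 2.3

17.3 : 67.7 : 100.0 : 68.2 : 20.9 : 2.3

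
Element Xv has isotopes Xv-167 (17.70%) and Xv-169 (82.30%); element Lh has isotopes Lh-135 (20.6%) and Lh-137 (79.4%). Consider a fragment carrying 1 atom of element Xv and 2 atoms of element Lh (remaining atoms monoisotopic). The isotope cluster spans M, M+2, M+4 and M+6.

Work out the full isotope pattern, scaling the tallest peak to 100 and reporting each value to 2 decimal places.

Element Xv pattern (n=1): 0.1770 : 0.8230
Element Lh pattern (n=2): 0.042436 : 0.327128 : 0.630436
Convolve the two distributions (both contribute in 2-u steps):
  M: 0.1770×0.042436 = 0.007511
  M+2: 0.1770×0.327128 + 0.8230×0.042436 = 0.092826
  M+4: 0.1770×0.630436 + 0.8230×0.327128 = 0.380814
  M+6: 0.8230×0.630436 = 0.518849
Scale to base peak (0.518849) = 100: 1.45 : 17.89 : 73.40 : 100.00

1.45 : 17.89 : 73.40 : 100.00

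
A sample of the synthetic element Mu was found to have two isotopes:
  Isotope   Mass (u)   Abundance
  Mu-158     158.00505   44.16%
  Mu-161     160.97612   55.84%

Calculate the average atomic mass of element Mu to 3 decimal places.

159.664 u

Ar = Σ fᵢ·mᵢ = 0.4416 × 158.00505 + 0.5584 × 160.97612
= 69.775030 + 89.889065 = 159.664095 u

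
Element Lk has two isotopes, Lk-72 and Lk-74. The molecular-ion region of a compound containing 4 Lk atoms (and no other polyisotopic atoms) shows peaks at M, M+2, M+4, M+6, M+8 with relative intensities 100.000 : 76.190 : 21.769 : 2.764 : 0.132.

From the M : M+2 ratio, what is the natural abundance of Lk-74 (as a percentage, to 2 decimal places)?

Let p = fractional abundance of Lk-72. I(M+2)/I(M) = [C(4,1)·p^3·(1−p)] / p^4 = 4·(1−p)/p = 76.190/100.000 = 0.7619
(1−p)/p = 0.7619/4 = 0.1905  ⇒  p = 1/(1 + 0.1905) = 0.8400
Lk-72: 84.00%, Lk-74: 16.00%.

16.00%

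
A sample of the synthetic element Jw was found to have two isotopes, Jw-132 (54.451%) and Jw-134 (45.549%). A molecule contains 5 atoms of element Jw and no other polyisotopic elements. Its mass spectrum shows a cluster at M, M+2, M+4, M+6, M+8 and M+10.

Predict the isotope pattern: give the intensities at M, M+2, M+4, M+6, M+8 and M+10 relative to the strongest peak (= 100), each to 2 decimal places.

14.29 : 59.77 : 100.00 : 83.65 : 34.99 : 5.85

The 5 Jw atoms are independent, so intensities follow the terms of (0.54451 + 0.45549)^5.
P(M) = 0.54451^5 = 0.047866
P(M+2) = 5 × 0.54451^4 × 0.45549^1 = 0.200204
P(M+4) = 10 × 0.54451^3 × 0.45549^2 = 0.334946
P(M+6) = 10 × 0.54451^2 × 0.45549^3 = 0.280187
P(M+8) = 5 × 0.54451^1 × 0.45549^4 = 0.117190
P(M+10) = 0.45549^5 = 0.019606
The M+4 peak is largest (0.334946); scaling to 100 gives 14.29 : 59.77 : 100.00 : 83.65 : 34.99 : 5.85.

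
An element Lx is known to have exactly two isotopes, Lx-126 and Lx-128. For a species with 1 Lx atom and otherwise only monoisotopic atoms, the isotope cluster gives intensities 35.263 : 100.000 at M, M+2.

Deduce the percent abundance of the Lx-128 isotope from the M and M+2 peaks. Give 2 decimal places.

73.93%

If p is the fraction of Lx that is Lx-126, then I(M+2)/I(M) = [C(1,1)·p^0·(1−p)] / p^1 = 1·(1−p)/p = 100.000/35.263 = 2.8358
(1−p)/p = 2.8358/1 = 2.8358  ⇒  p = 1/(1 + 2.8358) = 0.2607
Lx-126: 26.07%, Lx-128: 73.93%.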